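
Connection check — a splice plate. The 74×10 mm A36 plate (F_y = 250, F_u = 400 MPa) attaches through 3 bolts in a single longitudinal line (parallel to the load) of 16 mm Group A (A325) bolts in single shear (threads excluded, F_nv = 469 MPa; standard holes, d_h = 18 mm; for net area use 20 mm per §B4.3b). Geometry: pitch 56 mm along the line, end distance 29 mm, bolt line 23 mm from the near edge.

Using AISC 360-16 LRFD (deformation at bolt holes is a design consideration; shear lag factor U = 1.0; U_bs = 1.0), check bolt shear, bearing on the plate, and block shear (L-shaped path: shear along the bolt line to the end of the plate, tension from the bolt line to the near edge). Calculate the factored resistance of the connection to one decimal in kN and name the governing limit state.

Bolt shear: A_b = π(16)²/4 = 201.06 mm². φR_n = 0.75 × 469 × 201.06 × 3 × 1 = 212.2 kN.
Bearing (10 mm plate, F_u = 400 MPa): end bolts L_c = 29 − 18/2 = 20, R_n = min(1.2×20×10×400, 2.4×16×10×400) = 96 kN/bolt; interior L_c = 56 − 18 = 38, R_n = 153.6 kN/bolt. φR_n = 0.75 × (1×96 + 2×153.6) = 302.4 kN.
Block shear: shear path 1×[29+2×56] = 1×141 mm, A_gv = 1410, A_nv = 1×(141 − 2.5×20)×10 = 910 mm²; tension to near edge: (23 − 0.5×20)×10 = 130 mm². R_n = min(0.6×400×910, 0.6×250×1410) + 1.0×400×130 = min(218.4, 211.5) + 52 = 263.5 kN. φR_n = 0.75 × 263.5 = 197.6 kN.
Governing: min(212.2, 302.4, 197.6) = 197.6 kN → block shear.

197.6 kN (block shear governs)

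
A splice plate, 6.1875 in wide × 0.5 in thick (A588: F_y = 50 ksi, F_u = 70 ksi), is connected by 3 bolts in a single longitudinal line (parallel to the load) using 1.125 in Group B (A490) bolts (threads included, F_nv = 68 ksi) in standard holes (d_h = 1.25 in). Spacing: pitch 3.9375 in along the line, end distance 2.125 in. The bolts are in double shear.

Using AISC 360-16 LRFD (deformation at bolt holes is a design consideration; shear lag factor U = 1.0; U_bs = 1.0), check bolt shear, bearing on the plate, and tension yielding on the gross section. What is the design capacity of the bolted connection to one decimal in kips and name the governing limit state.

139.2 kips (gross-section yield governs)

Bolt shear: A_b = π(1.125)²/4 = 0.99402 in². φR_n = 0.75 × 68 × 0.99402 × 3 × 2 = 304.2 kips.
Bearing (0.5 in plate, F_u = 70 ksi): end bolts L_c = 2.125 − 1.25/2 = 1.5, R_n = min(1.2×1.5×0.5×70, 2.4×1.125×0.5×70) = 63 kips/bolt; interior L_c = 3.9375 − 1.25 = 2.6875, R_n = 94.5 kips/bolt. φR_n = 0.75 × (1×63 + 2×94.5) = 189.0 kips.
Tension yield (gross): A_g = 6.1875×0.5 = 3.0938 in². φR_n = 0.90 × 50 × 3.0938 = 139.2 kips.
Governing: min(304.2, 189.0, 139.2) = 139.2 kips → gross-section yield.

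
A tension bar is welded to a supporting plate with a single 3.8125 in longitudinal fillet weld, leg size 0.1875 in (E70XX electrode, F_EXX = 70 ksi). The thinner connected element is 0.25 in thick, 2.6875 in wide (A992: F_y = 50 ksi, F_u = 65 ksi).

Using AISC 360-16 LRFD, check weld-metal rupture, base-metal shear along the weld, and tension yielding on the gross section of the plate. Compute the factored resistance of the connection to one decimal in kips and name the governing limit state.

15.9 kips (weld metal governs)

Weld metal: throat = 0.707×0.1875 = 0.13256 in, L = 3.8125 in. φR_n = 0.75 × 0.6 × 70 × 0.13256 × 3.8125 = 15.9 kips.
Base metal shear (0.25 in plate): yield φR_n = 1.0×0.6×50×0.25×3.8125 = 28.6 kips; rupture φR_n = 0.75×0.6×65×0.25×3.8125 = 27.9 kips; take 27.9 kips (rupture).
Tension yield (gross): A_g = 2.6875×0.25 = 0.67188 in². φR_n = 0.90 × 50 × 0.67188 = 30.2 kips.
Governing: min(15.9, 27.9, 30.2) = 15.9 kips → weld metal.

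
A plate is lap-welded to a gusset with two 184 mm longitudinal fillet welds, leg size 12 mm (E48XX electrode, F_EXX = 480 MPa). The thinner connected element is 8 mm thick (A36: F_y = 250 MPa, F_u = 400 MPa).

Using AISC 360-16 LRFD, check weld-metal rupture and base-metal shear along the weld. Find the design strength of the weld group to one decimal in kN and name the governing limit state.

Weld metal: throat = 0.707×12 = 8.484 mm, L = 2×184 = 368 mm. φR_n = 0.75 × 0.6 × 480 × 8.484 × 368 = 674.4 kN.
Base metal shear (8 mm plate): yield φR_n = 1.0×0.6×250×8×368 = 441.6 kN; rupture φR_n = 0.75×0.6×400×8×368 = 529.9 kN; take 441.6 kN (yield).
Governing: min(674.4, 441.6) = 441.6 kN → base-metal shear.

441.6 kN (base-metal shear governs)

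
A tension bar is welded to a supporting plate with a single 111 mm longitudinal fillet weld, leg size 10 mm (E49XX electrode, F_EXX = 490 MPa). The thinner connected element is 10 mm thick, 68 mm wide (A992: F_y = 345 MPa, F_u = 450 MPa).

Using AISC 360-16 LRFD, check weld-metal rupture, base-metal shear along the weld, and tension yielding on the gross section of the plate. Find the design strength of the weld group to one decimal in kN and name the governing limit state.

Weld metal: throat = 0.707×10 = 7.07 mm, L = 111 mm. φR_n = 0.75 × 0.6 × 490 × 7.07 × 111 = 173.0 kN.
Base metal shear (10 mm plate): yield φR_n = 1.0×0.6×345×10×111 = 229.8 kN; rupture φR_n = 0.75×0.6×450×10×111 = 224.8 kN; take 224.8 kN (rupture).
Tension yield (gross): A_g = 68×10 = 680 mm². φR_n = 0.90 × 345 × 680 = 211.1 kN.
Governing: min(173.0, 224.8, 211.1) = 173.0 kN → weld metal.

173.0 kN (weld metal governs)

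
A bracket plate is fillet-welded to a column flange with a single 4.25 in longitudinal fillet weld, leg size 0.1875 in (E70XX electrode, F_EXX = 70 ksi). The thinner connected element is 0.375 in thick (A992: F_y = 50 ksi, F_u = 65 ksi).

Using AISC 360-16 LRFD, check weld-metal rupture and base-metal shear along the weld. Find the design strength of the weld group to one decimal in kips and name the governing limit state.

Weld metal: throat = 0.707×0.1875 = 0.13256 in, L = 4.25 in. φR_n = 0.75 × 0.6 × 70 × 0.13256 × 4.25 = 17.7 kips.
Base metal shear (0.375 in plate): yield φR_n = 1.0×0.6×50×0.375×4.25 = 47.8 kips; rupture φR_n = 0.75×0.6×65×0.375×4.25 = 46.6 kips; take 46.6 kips (rupture).
Governing: min(17.7, 46.6) = 17.7 kips → weld metal.

17.7 kips (weld metal governs)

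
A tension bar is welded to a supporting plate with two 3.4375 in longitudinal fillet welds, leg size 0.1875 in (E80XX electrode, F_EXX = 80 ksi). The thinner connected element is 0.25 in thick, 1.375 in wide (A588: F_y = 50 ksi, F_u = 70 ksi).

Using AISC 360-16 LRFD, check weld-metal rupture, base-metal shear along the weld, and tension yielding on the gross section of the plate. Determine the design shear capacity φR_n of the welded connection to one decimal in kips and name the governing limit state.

Weld metal: throat = 0.707×0.1875 = 0.13256 in, L = 2×3.4375 = 6.875 in. φR_n = 0.75 × 0.6 × 80 × 0.13256 × 6.875 = 32.8 kips.
Base metal shear (0.25 in plate): yield φR_n = 1.0×0.6×50×0.25×6.875 = 51.6 kips; rupture φR_n = 0.75×0.6×70×0.25×6.875 = 54.1 kips; take 51.6 kips (yield).
Tension yield (gross): A_g = 1.375×0.25 = 0.34375 in². φR_n = 0.90 × 50 × 0.34375 = 15.5 kips.
Governing: min(32.8, 51.6, 15.5) = 15.5 kips → gross-section yield.

15.5 kips (gross-section yield governs)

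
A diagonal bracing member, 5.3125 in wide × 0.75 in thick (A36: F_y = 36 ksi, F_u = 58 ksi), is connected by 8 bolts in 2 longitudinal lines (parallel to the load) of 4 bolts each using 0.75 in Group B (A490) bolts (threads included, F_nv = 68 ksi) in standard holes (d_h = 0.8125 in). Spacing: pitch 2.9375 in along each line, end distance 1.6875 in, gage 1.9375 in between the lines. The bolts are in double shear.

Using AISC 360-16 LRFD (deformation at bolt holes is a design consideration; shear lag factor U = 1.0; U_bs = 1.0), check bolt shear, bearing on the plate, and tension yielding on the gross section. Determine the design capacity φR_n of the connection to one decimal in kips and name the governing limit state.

Bolt shear: A_b = π(0.75)²/4 = 0.44179 in². φR_n = 0.75 × 68 × 0.44179 × 8 × 2 = 360.5 kips.
Bearing (0.75 in plate, F_u = 58 ksi): end bolts L_c = 1.6875 − 0.8125/2 = 1.28125, R_n = min(1.2×1.28125×0.75×58, 2.4×0.75×0.75×58) = 66.881 kips/bolt; interior L_c = 2.9375 − 0.8125 = 2.125, R_n = 78.3 kips/bolt. φR_n = 0.75 × (2×66.881 + 6×78.3) = 452.7 kips.
Tension yield (gross): A_g = 5.3125×0.75 = 3.9844 in². φR_n = 0.90 × 36 × 3.9844 = 129.1 kips.
Governing: min(360.5, 452.7, 129.1) = 129.1 kips → gross-section yield.

129.1 kips (gross-section yield governs)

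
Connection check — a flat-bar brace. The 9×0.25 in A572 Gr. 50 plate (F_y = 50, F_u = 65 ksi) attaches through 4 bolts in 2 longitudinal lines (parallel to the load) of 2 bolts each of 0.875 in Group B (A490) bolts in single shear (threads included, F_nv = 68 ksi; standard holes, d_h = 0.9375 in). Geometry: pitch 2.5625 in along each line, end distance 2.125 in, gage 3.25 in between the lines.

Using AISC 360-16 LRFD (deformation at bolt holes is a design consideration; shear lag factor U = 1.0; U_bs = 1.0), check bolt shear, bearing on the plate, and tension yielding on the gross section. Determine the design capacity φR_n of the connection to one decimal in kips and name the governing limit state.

96.0 kips (bearing governs)

Bolt shear: A_b = π(0.875)²/4 = 0.60132 in². φR_n = 0.75 × 68 × 0.60132 × 4 × 1 = 122.7 kips.
Bearing (0.25 in plate, F_u = 65 ksi): end bolts L_c = 2.125 − 0.9375/2 = 1.65625, R_n = min(1.2×1.65625×0.25×65, 2.4×0.875×0.25×65) = 32.297 kips/bolt; interior L_c = 2.5625 − 0.9375 = 1.625, R_n = 31.688 kips/bolt. φR_n = 0.75 × (2×32.297 + 2×31.688) = 96.0 kips.
Tension yield (gross): A_g = 9×0.25 = 2.25 in². φR_n = 0.90 × 50 × 2.25 = 101.3 kips.
Governing: min(122.7, 96.0, 101.3) = 96.0 kips → bearing.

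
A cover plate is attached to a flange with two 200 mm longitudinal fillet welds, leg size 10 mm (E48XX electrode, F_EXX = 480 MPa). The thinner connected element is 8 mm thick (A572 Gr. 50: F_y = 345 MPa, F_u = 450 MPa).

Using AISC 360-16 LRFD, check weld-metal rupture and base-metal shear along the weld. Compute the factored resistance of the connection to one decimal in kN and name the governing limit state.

610.8 kN (weld metal governs)

Weld metal: throat = 0.707×10 = 7.07 mm, L = 2×200 = 400 mm. φR_n = 0.75 × 0.6 × 480 × 7.07 × 400 = 610.8 kN.
Base metal shear (8 mm plate): yield φR_n = 1.0×0.6×345×8×400 = 662.4 kN; rupture φR_n = 0.75×0.6×450×8×400 = 648.0 kN; take 648.0 kN (rupture).
Governing: min(610.8, 648.0) = 610.8 kN → weld metal.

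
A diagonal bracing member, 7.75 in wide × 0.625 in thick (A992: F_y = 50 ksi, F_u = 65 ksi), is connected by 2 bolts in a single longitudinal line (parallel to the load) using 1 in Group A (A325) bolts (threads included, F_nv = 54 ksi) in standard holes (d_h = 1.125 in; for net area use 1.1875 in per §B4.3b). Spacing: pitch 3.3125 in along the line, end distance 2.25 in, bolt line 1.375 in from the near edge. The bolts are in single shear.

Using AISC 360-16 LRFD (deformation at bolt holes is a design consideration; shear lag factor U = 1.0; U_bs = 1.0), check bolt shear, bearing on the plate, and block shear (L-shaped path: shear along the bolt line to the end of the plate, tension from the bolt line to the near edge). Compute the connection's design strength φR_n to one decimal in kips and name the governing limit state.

63.6 kips (bolt shear governs)

Bolt shear: A_b = π(1)²/4 = 0.7854 in². φR_n = 0.75 × 54 × 0.7854 × 2 × 1 = 63.6 kips.
Bearing (0.625 in plate, F_u = 65 ksi): end bolts L_c = 2.25 − 1.125/2 = 1.6875, R_n = min(1.2×1.6875×0.625×65, 2.4×1×0.625×65) = 82.266 kips/bolt; interior L_c = 3.3125 − 1.125 = 2.1875, R_n = 97.5 kips/bolt. φR_n = 0.75 × (1×82.266 + 1×97.5) = 134.8 kips.
Block shear: shear path 1×[2.25+1×3.3125] = 1×5.5625 in, A_gv = 3.4766, A_nv = 1×(5.5625 − 1.5×1.1875)×0.625 = 2.3633 in²; tension to near edge: (1.375 − 0.5×1.1875)×0.625 = 0.48828 in². R_n = min(0.6×65×2.3633, 0.6×50×3.4766) + 1.0×65×0.48828 = min(92.169, 104.3) + 31.738 = 123.91 kips. φR_n = 0.75 × 123.91 = 92.9 kips.
Governing: min(63.6, 134.8, 92.9) = 63.6 kips → bolt shear.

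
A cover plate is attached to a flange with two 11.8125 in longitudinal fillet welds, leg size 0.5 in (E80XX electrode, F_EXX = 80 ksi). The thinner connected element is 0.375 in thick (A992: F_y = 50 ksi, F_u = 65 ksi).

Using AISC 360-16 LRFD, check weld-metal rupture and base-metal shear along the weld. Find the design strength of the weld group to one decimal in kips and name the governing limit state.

Weld metal: throat = 0.707×0.5 = 0.3535 in, L = 2×11.8125 = 23.625 in. φR_n = 0.75 × 0.6 × 80 × 0.3535 × 23.625 = 300.7 kips.
Base metal shear (0.375 in plate): yield φR_n = 1.0×0.6×50×0.375×23.625 = 265.8 kips; rupture φR_n = 0.75×0.6×65×0.375×23.625 = 259.1 kips; take 259.1 kips (rupture).
Governing: min(300.7, 259.1) = 259.1 kips → base-metal shear.

259.1 kips (base-metal shear governs)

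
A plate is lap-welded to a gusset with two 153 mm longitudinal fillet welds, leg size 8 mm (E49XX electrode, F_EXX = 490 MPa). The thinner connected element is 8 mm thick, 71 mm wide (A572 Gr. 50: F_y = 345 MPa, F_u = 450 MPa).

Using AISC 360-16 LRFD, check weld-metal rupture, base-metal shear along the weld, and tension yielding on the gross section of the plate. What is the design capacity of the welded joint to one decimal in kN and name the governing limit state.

176.4 kN (gross-section yield governs)

Weld metal: throat = 0.707×8 = 5.656 mm, L = 2×153 = 306 mm. φR_n = 0.75 × 0.6 × 490 × 5.656 × 306 = 381.6 kN.
Base metal shear (8 mm plate): yield φR_n = 1.0×0.6×345×8×306 = 506.7 kN; rupture φR_n = 0.75×0.6×450×8×306 = 495.7 kN; take 495.7 kN (rupture).
Tension yield (gross): A_g = 71×8 = 568 mm². φR_n = 0.90 × 345 × 568 = 176.4 kN.
Governing: min(381.6, 495.7, 176.4) = 176.4 kN → gross-section yield.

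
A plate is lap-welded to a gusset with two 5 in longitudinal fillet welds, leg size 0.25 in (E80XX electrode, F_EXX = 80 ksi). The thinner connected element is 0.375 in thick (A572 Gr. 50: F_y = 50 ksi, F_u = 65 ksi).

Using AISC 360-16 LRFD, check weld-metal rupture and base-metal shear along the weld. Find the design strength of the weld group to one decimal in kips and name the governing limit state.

Weld metal: throat = 0.707×0.25 = 0.17675 in, L = 2×5 = 10 in. φR_n = 0.75 × 0.6 × 80 × 0.17675 × 10 = 63.6 kips.
Base metal shear (0.375 in plate): yield φR_n = 1.0×0.6×50×0.375×10 = 112.5 kips; rupture φR_n = 0.75×0.6×65×0.375×10 = 109.7 kips; take 109.7 kips (rupture).
Governing: min(63.6, 109.7) = 63.6 kips → weld metal.

63.6 kips (weld metal governs)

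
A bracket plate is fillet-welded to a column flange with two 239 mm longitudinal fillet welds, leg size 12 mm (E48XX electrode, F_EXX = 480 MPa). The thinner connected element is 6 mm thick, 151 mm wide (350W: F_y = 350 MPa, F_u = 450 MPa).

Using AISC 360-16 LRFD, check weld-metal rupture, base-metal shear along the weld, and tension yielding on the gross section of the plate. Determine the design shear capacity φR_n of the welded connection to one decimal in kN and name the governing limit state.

Weld metal: throat = 0.707×12 = 8.484 mm, L = 2×239 = 478 mm. φR_n = 0.75 × 0.6 × 480 × 8.484 × 478 = 876.0 kN.
Base metal shear (6 mm plate): yield φR_n = 1.0×0.6×350×6×478 = 602.3 kN; rupture φR_n = 0.75×0.6×450×6×478 = 580.8 kN; take 580.8 kN (rupture).
Tension yield (gross): A_g = 151×6 = 906 mm². φR_n = 0.90 × 350 × 906 = 285.4 kN.
Governing: min(876.0, 580.8, 285.4) = 285.4 kN → gross-section yield.

285.4 kN (gross-section yield governs)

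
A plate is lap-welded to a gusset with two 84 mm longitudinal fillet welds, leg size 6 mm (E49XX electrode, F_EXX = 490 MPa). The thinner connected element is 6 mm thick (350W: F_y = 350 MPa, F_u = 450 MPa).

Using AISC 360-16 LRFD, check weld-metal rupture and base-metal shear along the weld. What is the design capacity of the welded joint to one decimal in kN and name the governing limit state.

Weld metal: throat = 0.707×6 = 4.242 mm, L = 2×84 = 168 mm. φR_n = 0.75 × 0.6 × 490 × 4.242 × 168 = 157.1 kN.
Base metal shear (6 mm plate): yield φR_n = 1.0×0.6×350×6×168 = 211.7 kN; rupture φR_n = 0.75×0.6×450×6×168 = 204.1 kN; take 204.1 kN (rupture).
Governing: min(157.1, 204.1) = 157.1 kN → weld metal.

157.1 kN (weld metal governs)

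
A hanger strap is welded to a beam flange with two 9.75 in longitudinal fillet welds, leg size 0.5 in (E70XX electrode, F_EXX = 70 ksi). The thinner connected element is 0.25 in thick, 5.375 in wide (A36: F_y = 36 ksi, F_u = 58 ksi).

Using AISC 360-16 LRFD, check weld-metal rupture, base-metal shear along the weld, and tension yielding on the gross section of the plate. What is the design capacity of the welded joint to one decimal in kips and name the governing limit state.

43.5 kips (gross-section yield governs)

Weld metal: throat = 0.707×0.5 = 0.3535 in, L = 2×9.75 = 19.5 in. φR_n = 0.75 × 0.6 × 70 × 0.3535 × 19.5 = 217.1 kips.
Base metal shear (0.25 in plate): yield φR_n = 1.0×0.6×36×0.25×19.5 = 105.3 kips; rupture φR_n = 0.75×0.6×58×0.25×19.5 = 127.2 kips; take 105.3 kips (yield).
Tension yield (gross): A_g = 5.375×0.25 = 1.3438 in². φR_n = 0.90 × 36 × 1.3438 = 43.5 kips.
Governing: min(217.1, 105.3, 43.5) = 43.5 kips → gross-section yield.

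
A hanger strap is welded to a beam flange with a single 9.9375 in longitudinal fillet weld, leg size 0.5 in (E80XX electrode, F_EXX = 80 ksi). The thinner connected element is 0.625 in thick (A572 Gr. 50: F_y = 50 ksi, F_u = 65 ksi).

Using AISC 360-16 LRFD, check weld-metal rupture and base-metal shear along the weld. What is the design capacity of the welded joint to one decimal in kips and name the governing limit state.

126.5 kips (weld metal governs)

Weld metal: throat = 0.707×0.5 = 0.3535 in, L = 9.9375 in. φR_n = 0.75 × 0.6 × 80 × 0.3535 × 9.9375 = 126.5 kips.
Base metal shear (0.625 in plate): yield φR_n = 1.0×0.6×50×0.625×9.9375 = 186.3 kips; rupture φR_n = 0.75×0.6×65×0.625×9.9375 = 181.7 kips; take 181.7 kips (rupture).
Governing: min(126.5, 181.7) = 126.5 kips → weld metal.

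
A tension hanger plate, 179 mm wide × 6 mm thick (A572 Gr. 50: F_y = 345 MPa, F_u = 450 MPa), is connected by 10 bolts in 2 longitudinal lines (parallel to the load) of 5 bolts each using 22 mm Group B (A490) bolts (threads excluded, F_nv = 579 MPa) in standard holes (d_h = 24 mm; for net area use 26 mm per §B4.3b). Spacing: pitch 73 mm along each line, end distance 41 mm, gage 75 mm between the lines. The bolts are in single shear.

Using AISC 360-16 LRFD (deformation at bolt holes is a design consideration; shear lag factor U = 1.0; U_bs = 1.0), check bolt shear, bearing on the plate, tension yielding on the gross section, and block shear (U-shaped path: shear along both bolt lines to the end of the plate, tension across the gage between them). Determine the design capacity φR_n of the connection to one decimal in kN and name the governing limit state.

Bolt shear: A_b = π(22)²/4 = 380.13 mm². φR_n = 0.75 × 579 × 380.13 × 10 × 1 = 1650.7 kN.
Bearing (6 mm plate, F_u = 450 MPa): end bolts L_c = 41 − 24/2 = 29, R_n = min(1.2×29×6×450, 2.4×22×6×450) = 93.96 kN/bolt; interior L_c = 73 − 24 = 49, R_n = 142.56 kN/bolt. φR_n = 0.75 × (2×93.96 + 8×142.56) = 996.3 kN.
Tension yield (gross): A_g = 179×6 = 1074 mm². φR_n = 0.90 × 345 × 1074 = 333.5 kN.
Block shear: shear path 2×[41+4×73] = 2×333 mm, A_gv = 3996, A_nv = 2×(333 − 4.5×26)×6 = 2592 mm²; tension across gage: (75 − 1×26)×6 = 294 mm². R_n = min(0.6×450×2592, 0.6×345×3996) + 1.0×450×294 = min(699.84, 827.17) + 132.3 = 832.14 kN. φR_n = 0.75 × 832.14 = 624.1 kN.
Governing: min(1650.7, 996.3, 333.5, 624.1) = 333.5 kN → gross-section yield.

333.5 kN (gross-section yield governs)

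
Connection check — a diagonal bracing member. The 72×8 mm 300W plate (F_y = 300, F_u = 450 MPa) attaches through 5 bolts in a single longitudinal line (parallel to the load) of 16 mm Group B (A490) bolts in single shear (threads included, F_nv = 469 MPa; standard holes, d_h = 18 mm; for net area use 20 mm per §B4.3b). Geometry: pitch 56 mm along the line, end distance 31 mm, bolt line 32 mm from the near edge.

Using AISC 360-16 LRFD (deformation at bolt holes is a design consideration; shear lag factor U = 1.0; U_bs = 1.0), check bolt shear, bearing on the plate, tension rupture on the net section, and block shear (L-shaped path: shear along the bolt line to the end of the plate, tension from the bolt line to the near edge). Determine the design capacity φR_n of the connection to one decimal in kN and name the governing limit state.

140.4 kN (net-section rupture governs)

Bolt shear: A_b = π(16)²/4 = 201.06 mm². φR_n = 0.75 × 469 × 201.06 × 5 × 1 = 353.6 kN.
Bearing (8 mm plate, F_u = 450 MPa): end bolts L_c = 31 − 18/2 = 22, R_n = min(1.2×22×8×450, 2.4×16×8×450) = 95.04 kN/bolt; interior L_c = 56 − 18 = 38, R_n = 138.24 kN/bolt. φR_n = 0.75 × (1×95.04 + 4×138.24) = 486.0 kN.
Tension rupture (net): A_n = (72 − 1×20)×8 = 416 mm² (U = 1.0, A_e = A_n). φR_n = 0.75 × 450 × 416 = 140.4 kN.
Block shear: shear path 1×[31+4×56] = 1×255 mm, A_gv = 2040, A_nv = 1×(255 − 4.5×20)×8 = 1320 mm²; tension to near edge: (32 − 0.5×20)×8 = 176 mm². R_n = min(0.6×450×1320, 0.6×300×2040) + 1.0×450×176 = min(356.4, 367.2) + 79.2 = 435.6 kN. φR_n = 0.75 × 435.6 = 326.7 kN.
Governing: min(353.6, 486.0, 140.4, 326.7) = 140.4 kN → net-section rupture.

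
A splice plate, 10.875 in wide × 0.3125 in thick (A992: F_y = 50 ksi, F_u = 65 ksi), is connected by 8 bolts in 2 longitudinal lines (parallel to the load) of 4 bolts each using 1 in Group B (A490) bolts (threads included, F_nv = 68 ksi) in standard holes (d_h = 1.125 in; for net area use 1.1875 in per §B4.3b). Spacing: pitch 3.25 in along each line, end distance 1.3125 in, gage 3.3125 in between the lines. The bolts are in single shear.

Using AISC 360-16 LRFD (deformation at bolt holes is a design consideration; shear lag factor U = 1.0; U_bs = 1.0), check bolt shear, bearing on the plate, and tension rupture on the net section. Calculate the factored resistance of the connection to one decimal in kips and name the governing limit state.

129.5 kips (net-section rupture governs)

Bolt shear: A_b = π(1)²/4 = 0.7854 in². φR_n = 0.75 × 68 × 0.7854 × 8 × 1 = 320.4 kips.
Bearing (0.3125 in plate, F_u = 65 ksi): end bolts L_c = 1.3125 − 1.125/2 = 0.75, R_n = min(1.2×0.75×0.3125×65, 2.4×1×0.3125×65) = 18.281 kips/bolt; interior L_c = 3.25 − 1.125 = 2.125, R_n = 48.75 kips/bolt. φR_n = 0.75 × (2×18.281 + 6×48.75) = 246.8 kips.
Tension rupture (net): A_n = (10.875 − 2×1.1875)×0.3125 = 2.6563 in² (U = 1.0, A_e = A_n). φR_n = 0.75 × 65 × 2.6563 = 129.5 kips.
Governing: min(320.4, 246.8, 129.5) = 129.5 kips → net-section rupture.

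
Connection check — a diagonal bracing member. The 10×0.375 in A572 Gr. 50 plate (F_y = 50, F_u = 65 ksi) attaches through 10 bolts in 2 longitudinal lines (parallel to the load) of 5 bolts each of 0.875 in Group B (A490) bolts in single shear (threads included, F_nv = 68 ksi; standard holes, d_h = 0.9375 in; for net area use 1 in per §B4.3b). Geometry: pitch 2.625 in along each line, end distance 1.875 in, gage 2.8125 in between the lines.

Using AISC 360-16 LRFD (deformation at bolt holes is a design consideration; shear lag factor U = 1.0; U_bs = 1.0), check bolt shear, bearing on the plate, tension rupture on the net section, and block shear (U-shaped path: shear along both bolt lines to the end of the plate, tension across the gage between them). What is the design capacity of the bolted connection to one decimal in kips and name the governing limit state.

146.3 kips (net-section rupture governs)

Bolt shear: A_b = π(0.875)²/4 = 0.60132 in². φR_n = 0.75 × 68 × 0.60132 × 10 × 1 = 306.7 kips.
Bearing (0.375 in plate, F_u = 65 ksi): end bolts L_c = 1.875 − 0.9375/2 = 1.40625, R_n = min(1.2×1.40625×0.375×65, 2.4×0.875×0.375×65) = 41.133 kips/bolt; interior L_c = 2.625 − 0.9375 = 1.6875, R_n = 49.359 kips/bolt. φR_n = 0.75 × (2×41.133 + 8×49.359) = 357.9 kips.
Tension rupture (net): A_n = (10 − 2×1)×0.375 = 3 in² (U = 1.0, A_e = A_n). φR_n = 0.75 × 65 × 3 = 146.3 kips.
Block shear: shear path 2×[1.875+4×2.625] = 2×12.375 in, A_gv = 9.2813, A_nv = 2×(12.375 − 4.5×1)×0.375 = 5.9063 in²; tension across gage: (2.8125 − 1×1)×0.375 = 0.67969 in². R_n = min(0.6×65×5.9063, 0.6×50×9.2813) + 1.0×65×0.67969 = min(230.35, 278.44) + 44.18 = 274.53 kips. φR_n = 0.75 × 274.53 = 205.9 kips.
Governing: min(306.7, 357.9, 146.3, 205.9) = 146.3 kips → net-section rupture.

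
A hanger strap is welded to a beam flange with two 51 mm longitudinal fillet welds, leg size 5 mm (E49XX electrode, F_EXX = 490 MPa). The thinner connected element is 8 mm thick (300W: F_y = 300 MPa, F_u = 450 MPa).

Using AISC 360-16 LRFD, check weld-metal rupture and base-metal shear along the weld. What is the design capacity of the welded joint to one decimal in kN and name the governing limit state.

79.5 kN (weld metal governs)

Weld metal: throat = 0.707×5 = 3.535 mm, L = 2×51 = 102 mm. φR_n = 0.75 × 0.6 × 490 × 3.535 × 102 = 79.5 kN.
Base metal shear (8 mm plate): yield φR_n = 1.0×0.6×300×8×102 = 146.9 kN; rupture φR_n = 0.75×0.6×450×8×102 = 165.2 kN; take 146.9 kN (yield).
Governing: min(79.5, 146.9) = 79.5 kN → weld metal.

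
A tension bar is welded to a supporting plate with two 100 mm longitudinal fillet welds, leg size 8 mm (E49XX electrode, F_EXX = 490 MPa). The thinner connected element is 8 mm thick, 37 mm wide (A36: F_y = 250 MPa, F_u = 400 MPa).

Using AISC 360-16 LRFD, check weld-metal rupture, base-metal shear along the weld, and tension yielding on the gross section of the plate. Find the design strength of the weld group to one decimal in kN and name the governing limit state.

66.6 kN (gross-section yield governs)

Weld metal: throat = 0.707×8 = 5.656 mm, L = 2×100 = 200 mm. φR_n = 0.75 × 0.6 × 490 × 5.656 × 200 = 249.4 kN.
Base metal shear (8 mm plate): yield φR_n = 1.0×0.6×250×8×200 = 240.0 kN; rupture φR_n = 0.75×0.6×400×8×200 = 288.0 kN; take 240.0 kN (yield).
Tension yield (gross): A_g = 37×8 = 296 mm². φR_n = 0.90 × 250 × 296 = 66.6 kN.
Governing: min(249.4, 240.0, 66.6) = 66.6 kN → gross-section yield.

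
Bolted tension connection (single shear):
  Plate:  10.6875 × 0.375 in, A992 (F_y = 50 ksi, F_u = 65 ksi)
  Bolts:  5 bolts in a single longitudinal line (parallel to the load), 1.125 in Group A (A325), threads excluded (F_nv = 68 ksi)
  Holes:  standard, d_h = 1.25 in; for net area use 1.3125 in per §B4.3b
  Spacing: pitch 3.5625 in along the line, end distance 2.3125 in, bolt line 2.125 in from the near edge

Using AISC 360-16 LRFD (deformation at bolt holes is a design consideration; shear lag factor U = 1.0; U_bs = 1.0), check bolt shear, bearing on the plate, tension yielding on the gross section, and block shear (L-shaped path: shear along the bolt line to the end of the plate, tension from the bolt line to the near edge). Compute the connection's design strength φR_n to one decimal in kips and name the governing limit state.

143.7 kips (block shear governs)

Bolt shear: A_b = π(1.125)²/4 = 0.99402 in². φR_n = 0.75 × 68 × 0.99402 × 5 × 1 = 253.5 kips.
Bearing (0.375 in plate, F_u = 65 ksi): end bolts L_c = 2.3125 − 1.25/2 = 1.6875, R_n = min(1.2×1.6875×0.375×65, 2.4×1.125×0.375×65) = 49.359 kips/bolt; interior L_c = 3.5625 − 1.25 = 2.3125, R_n = 65.813 kips/bolt. φR_n = 0.75 × (1×49.359 + 4×65.813) = 234.5 kips.
Tension yield (gross): A_g = 10.6875×0.375 = 4.0078 in². φR_n = 0.90 × 50 × 4.0078 = 180.4 kips.
Block shear: shear path 1×[2.3125+4×3.5625] = 1×16.5625 in, A_gv = 6.2109, A_nv = 1×(16.5625 − 4.5×1.3125)×0.375 = 3.9961 in²; tension to near edge: (2.125 − 0.5×1.3125)×0.375 = 0.55078 in². R_n = min(0.6×65×3.9961, 0.6×50×6.2109) + 1.0×65×0.55078 = min(155.85, 186.33) + 35.801 = 191.65 kips. φR_n = 0.75 × 191.65 = 143.7 kips.
Governing: min(253.5, 234.5, 180.4, 143.7) = 143.7 kips → block shear.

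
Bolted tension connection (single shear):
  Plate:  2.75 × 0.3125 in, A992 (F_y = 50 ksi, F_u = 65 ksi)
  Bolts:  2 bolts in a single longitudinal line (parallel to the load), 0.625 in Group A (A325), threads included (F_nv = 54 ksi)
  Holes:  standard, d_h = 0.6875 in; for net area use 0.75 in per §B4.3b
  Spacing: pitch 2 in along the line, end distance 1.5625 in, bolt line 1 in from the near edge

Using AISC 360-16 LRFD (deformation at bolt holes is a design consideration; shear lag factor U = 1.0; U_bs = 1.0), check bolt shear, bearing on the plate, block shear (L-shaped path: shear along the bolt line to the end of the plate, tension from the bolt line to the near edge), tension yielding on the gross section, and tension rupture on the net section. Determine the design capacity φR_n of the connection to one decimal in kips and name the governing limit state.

24.9 kips (bolt shear governs)

Bolt shear: A_b = π(0.625)²/4 = 0.3068 in². φR_n = 0.75 × 54 × 0.3068 × 2 × 1 = 24.9 kips.
Bearing (0.3125 in plate, F_u = 65 ksi): end bolts L_c = 1.5625 − 0.6875/2 = 1.21875, R_n = min(1.2×1.21875×0.3125×65, 2.4×0.625×0.3125×65) = 29.707 kips/bolt; interior L_c = 2 − 0.6875 = 1.3125, R_n = 30.469 kips/bolt. φR_n = 0.75 × (1×29.707 + 1×30.469) = 45.1 kips.
Block shear: shear path 1×[1.5625+1×2] = 1×3.5625 in, A_gv = 1.1133, A_nv = 1×(3.5625 − 1.5×0.75)×0.3125 = 0.76172 in²; tension to near edge: (1 − 0.5×0.75)×0.3125 = 0.19531 in². R_n = min(0.6×65×0.76172, 0.6×50×1.1133) + 1.0×65×0.19531 = min(29.707, 33.399) + 12.695 = 42.402 kips. φR_n = 0.75 × 42.402 = 31.8 kips.
Tension yield (gross): A_g = 2.75×0.3125 = 0.85938 in². φR_n = 0.90 × 50 × 0.85938 = 38.7 kips.
Tension rupture (net): A_n = (2.75 − 1×0.75)×0.3125 = 0.625 in² (U = 1.0, A_e = A_n). φR_n = 0.75 × 65 × 0.625 = 30.5 kips.
Governing: min(24.9, 45.1, 31.8, 38.7, 30.5) = 24.9 kips → bolt shear.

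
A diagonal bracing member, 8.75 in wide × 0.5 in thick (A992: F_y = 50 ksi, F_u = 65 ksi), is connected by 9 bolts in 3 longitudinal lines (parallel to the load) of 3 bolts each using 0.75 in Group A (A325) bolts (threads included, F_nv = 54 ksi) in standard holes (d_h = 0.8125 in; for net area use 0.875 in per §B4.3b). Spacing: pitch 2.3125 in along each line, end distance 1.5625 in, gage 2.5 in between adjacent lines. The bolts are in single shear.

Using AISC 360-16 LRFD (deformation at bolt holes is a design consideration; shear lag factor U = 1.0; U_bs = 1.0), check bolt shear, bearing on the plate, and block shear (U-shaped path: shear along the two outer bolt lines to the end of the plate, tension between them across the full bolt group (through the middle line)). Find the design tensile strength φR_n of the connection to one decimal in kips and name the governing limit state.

161.0 kips (bolt shear governs)

Bolt shear: A_b = π(0.75)²/4 = 0.44179 in². φR_n = 0.75 × 54 × 0.44179 × 9 × 1 = 161.0 kips.
Bearing (0.5 in plate, F_u = 65 ksi): end bolts L_c = 1.5625 − 0.8125/2 = 1.15625, R_n = min(1.2×1.15625×0.5×65, 2.4×0.75×0.5×65) = 45.094 kips/bolt; interior L_c = 2.3125 − 0.8125 = 1.5, R_n = 58.5 kips/bolt. φR_n = 0.75 × (3×45.094 + 6×58.5) = 364.7 kips.
Block shear: shear path 2×[1.5625+2×2.3125] = 2×6.1875 in, A_gv = 6.1875, A_nv = 2×(6.1875 − 2.5×0.875)×0.5 = 4 in²; tension across gage: (5 − 2×0.875)×0.5 = 1.625 in². R_n = min(0.6×65×4, 0.6×50×6.1875) + 1.0×65×1.625 = min(156, 185.63) + 105.63 = 261.63 kips. φR_n = 0.75 × 261.63 = 196.2 kips.
Governing: min(161.0, 364.7, 196.2) = 161.0 kips → bolt shear.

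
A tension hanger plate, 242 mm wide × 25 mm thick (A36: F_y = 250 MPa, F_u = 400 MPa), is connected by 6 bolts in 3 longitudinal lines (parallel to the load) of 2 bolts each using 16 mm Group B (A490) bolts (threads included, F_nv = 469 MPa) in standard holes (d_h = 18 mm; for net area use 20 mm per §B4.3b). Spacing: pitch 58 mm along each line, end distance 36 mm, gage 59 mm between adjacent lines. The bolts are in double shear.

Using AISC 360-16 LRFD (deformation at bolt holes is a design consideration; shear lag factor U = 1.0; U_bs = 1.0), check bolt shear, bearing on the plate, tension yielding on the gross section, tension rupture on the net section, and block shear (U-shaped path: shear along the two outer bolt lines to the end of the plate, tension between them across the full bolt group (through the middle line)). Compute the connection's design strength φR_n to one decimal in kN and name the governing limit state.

Bolt shear: A_b = π(16)²/4 = 201.06 mm². φR_n = 0.75 × 469 × 201.06 × 6 × 2 = 848.7 kN.
Bearing (25 mm plate, F_u = 400 MPa): end bolts L_c = 36 − 18/2 = 27, R_n = min(1.2×27×25×400, 2.4×16×25×400) = 324 kN/bolt; interior L_c = 58 − 18 = 40, R_n = 384 kN/bolt. φR_n = 0.75 × (3×324 + 3×384) = 1593.0 kN.
Tension yield (gross): A_g = 242×25 = 6050 mm². φR_n = 0.90 × 250 × 6050 = 1361.3 kN.
Tension rupture (net): A_n = (242 − 3×20)×25 = 4550 mm² (U = 1.0, A_e = A_n). φR_n = 0.75 × 400 × 4550 = 1365.0 kN.
Block shear: shear path 2×[36+1×58] = 2×94 mm, A_gv = 4700, A_nv = 2×(94 − 1.5×20)×25 = 3200 mm²; tension across gage: (118 − 2×20)×25 = 1950 mm². R_n = min(0.6×400×3200, 0.6×250×4700) + 1.0×400×1950 = min(768, 705) + 780 = 1485 kN. φR_n = 0.75 × 1485 = 1113.8 kN.
Governing: min(848.7, 1593.0, 1361.3, 1365.0, 1113.8) = 848.7 kN → bolt shear.

848.7 kN (bolt shear governs)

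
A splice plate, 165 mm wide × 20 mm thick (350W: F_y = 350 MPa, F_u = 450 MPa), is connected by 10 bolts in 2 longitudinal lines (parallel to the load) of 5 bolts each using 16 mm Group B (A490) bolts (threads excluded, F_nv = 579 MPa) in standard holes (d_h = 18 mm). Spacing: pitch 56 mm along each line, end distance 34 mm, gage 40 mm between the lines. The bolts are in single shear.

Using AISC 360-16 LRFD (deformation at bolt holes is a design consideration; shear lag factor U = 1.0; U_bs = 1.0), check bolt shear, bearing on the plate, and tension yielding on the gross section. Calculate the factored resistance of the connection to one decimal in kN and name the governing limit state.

873.1 kN (bolt shear governs)

Bolt shear: A_b = π(16)²/4 = 201.06 mm². φR_n = 0.75 × 579 × 201.06 × 10 × 1 = 873.1 kN.
Bearing (20 mm plate, F_u = 450 MPa): end bolts L_c = 34 − 18/2 = 25, R_n = min(1.2×25×20×450, 2.4×16×20×450) = 270 kN/bolt; interior L_c = 56 − 18 = 38, R_n = 345.6 kN/bolt. φR_n = 0.75 × (2×270 + 8×345.6) = 2478.6 kN.
Tension yield (gross): A_g = 165×20 = 3300 mm². φR_n = 0.90 × 350 × 3300 = 1039.5 kN.
Governing: min(873.1, 2478.6, 1039.5) = 873.1 kN → bolt shear.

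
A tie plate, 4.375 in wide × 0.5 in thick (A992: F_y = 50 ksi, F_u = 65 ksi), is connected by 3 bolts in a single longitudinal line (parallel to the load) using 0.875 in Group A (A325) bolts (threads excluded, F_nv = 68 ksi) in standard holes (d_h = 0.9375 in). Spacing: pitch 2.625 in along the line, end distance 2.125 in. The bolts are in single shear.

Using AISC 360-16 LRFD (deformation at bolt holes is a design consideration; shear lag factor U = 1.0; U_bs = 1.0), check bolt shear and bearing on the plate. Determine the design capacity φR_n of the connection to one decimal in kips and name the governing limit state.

92.0 kips (bolt shear governs)

Bolt shear: A_b = π(0.875)²/4 = 0.60132 in². φR_n = 0.75 × 68 × 0.60132 × 3 × 1 = 92.0 kips.
Bearing (0.5 in plate, F_u = 65 ksi): end bolts L_c = 2.125 − 0.9375/2 = 1.65625, R_n = min(1.2×1.65625×0.5×65, 2.4×0.875×0.5×65) = 64.594 kips/bolt; interior L_c = 2.625 − 0.9375 = 1.6875, R_n = 65.813 kips/bolt. φR_n = 0.75 × (1×64.594 + 2×65.813) = 147.2 kips.
Governing: min(92.0, 147.2) = 92.0 kips → bolt shear.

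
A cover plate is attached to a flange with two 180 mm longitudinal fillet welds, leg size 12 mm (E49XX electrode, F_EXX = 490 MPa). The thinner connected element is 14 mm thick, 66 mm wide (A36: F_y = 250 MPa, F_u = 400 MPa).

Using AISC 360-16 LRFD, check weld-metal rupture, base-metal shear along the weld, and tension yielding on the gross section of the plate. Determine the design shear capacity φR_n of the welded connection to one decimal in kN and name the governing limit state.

Weld metal: throat = 0.707×12 = 8.484 mm, L = 2×180 = 360 mm. φR_n = 0.75 × 0.6 × 490 × 8.484 × 360 = 673.5 kN.
Base metal shear (14 mm plate): yield φR_n = 1.0×0.6×250×14×360 = 756.0 kN; rupture φR_n = 0.75×0.6×400×14×360 = 907.2 kN; take 756.0 kN (yield).
Tension yield (gross): A_g = 66×14 = 924 mm². φR_n = 0.90 × 250 × 924 = 207.9 kN.
Governing: min(673.5, 756.0, 207.9) = 207.9 kN → gross-section yield.

207.9 kN (gross-section yield governs)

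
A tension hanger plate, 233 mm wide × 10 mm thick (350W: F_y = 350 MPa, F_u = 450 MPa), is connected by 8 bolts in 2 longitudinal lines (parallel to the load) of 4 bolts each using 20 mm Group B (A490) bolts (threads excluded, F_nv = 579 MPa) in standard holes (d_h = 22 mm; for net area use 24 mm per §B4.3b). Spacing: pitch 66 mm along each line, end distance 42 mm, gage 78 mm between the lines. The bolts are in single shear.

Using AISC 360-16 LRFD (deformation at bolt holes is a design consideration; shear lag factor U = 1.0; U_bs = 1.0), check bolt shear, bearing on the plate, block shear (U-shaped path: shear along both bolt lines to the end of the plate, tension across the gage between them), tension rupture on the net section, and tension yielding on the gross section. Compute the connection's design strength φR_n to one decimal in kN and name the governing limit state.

Bolt shear: A_b = π(20)²/4 = 314.16 mm². φR_n = 0.75 × 579 × 314.16 × 8 × 1 = 1091.4 kN.
Bearing (10 mm plate, F_u = 450 MPa): end bolts L_c = 42 − 22/2 = 31, R_n = min(1.2×31×10×450, 2.4×20×10×450) = 167.4 kN/bolt; interior L_c = 66 − 22 = 44, R_n = 216 kN/bolt. φR_n = 0.75 × (2×167.4 + 6×216) = 1223.1 kN.
Block shear: shear path 2×[42+3×66] = 2×240 mm, A_gv = 4800, A_nv = 2×(240 − 3.5×24)×10 = 3120 mm²; tension across gage: (78 − 1×24)×10 = 540 mm². R_n = min(0.6×450×3120, 0.6×350×4800) + 1.0×450×540 = min(842.4, 1008) + 243 = 1085.4 kN. φR_n = 0.75 × 1085.4 = 814.1 kN.
Tension rupture (net): A_n = (233 − 2×24)×10 = 1850 mm² (U = 1.0, A_e = A_n). φR_n = 0.75 × 450 × 1850 = 624.4 kN.
Tension yield (gross): A_g = 233×10 = 2330 mm². φR_n = 0.90 × 350 × 2330 = 734.0 kN.
Governing: min(1091.4, 1223.1, 814.1, 624.4, 734.0) = 624.4 kN → net-section rupture.

624.4 kN (net-section rupture governs)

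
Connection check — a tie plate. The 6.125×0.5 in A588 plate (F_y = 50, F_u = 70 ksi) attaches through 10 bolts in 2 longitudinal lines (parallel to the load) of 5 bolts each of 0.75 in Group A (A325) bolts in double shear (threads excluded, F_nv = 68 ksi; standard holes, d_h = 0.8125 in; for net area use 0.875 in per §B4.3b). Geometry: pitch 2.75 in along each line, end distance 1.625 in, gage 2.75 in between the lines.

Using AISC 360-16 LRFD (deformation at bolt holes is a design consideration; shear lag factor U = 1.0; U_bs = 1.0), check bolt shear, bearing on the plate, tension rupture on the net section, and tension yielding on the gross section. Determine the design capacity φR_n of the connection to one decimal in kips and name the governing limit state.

Bolt shear: A_b = π(0.75)²/4 = 0.44179 in². φR_n = 0.75 × 68 × 0.44179 × 10 × 2 = 450.6 kips.
Bearing (0.5 in plate, F_u = 70 ksi): end bolts L_c = 1.625 − 0.8125/2 = 1.21875, R_n = min(1.2×1.21875×0.5×70, 2.4×0.75×0.5×70) = 51.188 kips/bolt; interior L_c = 2.75 − 0.8125 = 1.9375, R_n = 63 kips/bolt. φR_n = 0.75 × (2×51.188 + 8×63) = 454.8 kips.
Tension rupture (net): A_n = (6.125 − 2×0.875)×0.5 = 2.1875 in² (U = 1.0, A_e = A_n). φR_n = 0.75 × 70 × 2.1875 = 114.8 kips.
Tension yield (gross): A_g = 6.125×0.5 = 3.0625 in². φR_n = 0.90 × 50 × 3.0625 = 137.8 kips.
Governing: min(450.6, 454.8, 114.8, 137.8) = 114.8 kips → net-section rupture.

114.8 kips (net-section rupture governs)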